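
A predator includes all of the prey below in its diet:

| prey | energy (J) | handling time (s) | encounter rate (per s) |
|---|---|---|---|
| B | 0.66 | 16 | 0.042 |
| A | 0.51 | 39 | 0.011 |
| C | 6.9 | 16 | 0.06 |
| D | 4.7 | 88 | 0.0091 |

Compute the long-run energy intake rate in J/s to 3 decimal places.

R = Σλ_iE_i / (1 + Σλ_ih_i)
Numerator: 0.042×0.66 + 0.011×0.51 + 0.06×6.9 + 0.0091×4.7 = 0.4901
Denominator: 1 + 0.042×16 + 0.011×39 + 0.06×16 + 0.0091×88 = 3.862
R = 0.4901/3.862 = 0.1269 J/s

0.127 J/s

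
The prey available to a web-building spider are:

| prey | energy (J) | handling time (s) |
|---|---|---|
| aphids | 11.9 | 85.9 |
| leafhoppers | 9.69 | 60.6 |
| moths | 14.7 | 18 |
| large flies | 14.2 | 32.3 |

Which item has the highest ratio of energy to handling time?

moths

Profitability E/h (J/s): aphids = 11.9/85.9 = 0.139, leafhoppers = 9.69/60.6 = 0.16, moths = 14.7/18 = 0.817, large flies = 14.2/32.3 = 0.44.
Ranked: moths > large flies > leafhoppers > aphids.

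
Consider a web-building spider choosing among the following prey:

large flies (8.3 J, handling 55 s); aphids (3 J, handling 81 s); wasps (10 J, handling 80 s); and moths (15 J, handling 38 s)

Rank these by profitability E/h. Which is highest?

In descending order of E/h:
moths: 15/38 = 0.395 J/s
large flies: 8.3/55 = 0.151 J/s
wasps: 10/80 = 0.125 J/s
aphids: 3/81 = 0.037 J/s

moths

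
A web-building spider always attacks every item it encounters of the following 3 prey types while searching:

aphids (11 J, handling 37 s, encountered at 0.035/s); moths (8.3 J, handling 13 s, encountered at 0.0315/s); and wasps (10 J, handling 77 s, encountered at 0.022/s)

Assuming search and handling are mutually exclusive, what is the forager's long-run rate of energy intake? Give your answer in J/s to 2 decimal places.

Energy encountered per unit search time: 0.035×11 + 0.0315×8.3 + 0.022×10 = 0.8664 J/s.
Handling time per unit search time: 0.035×37 + 0.0315×13 + 0.022×77 = 3.399.
Rate = 0.8664/(1 + 3.399) = 0.197 J/s.

0.20 J/s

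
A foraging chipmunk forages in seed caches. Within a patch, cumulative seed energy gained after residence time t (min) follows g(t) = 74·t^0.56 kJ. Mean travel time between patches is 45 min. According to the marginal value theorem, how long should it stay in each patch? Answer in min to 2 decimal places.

Maximise g(t)/(T+t): set derivative to zero → g'(t)(T+t) = g(t).
g'(t) = 0.56·74·t^-0.44. Setting 0.56·74·t^-0.44 = 74·t^0.56/(45+t) gives 0.56(45+t) = t, so 0.44·t = 0.56×45.
t* = 0.56×45/0.44 = 57.27 min.

57.27 min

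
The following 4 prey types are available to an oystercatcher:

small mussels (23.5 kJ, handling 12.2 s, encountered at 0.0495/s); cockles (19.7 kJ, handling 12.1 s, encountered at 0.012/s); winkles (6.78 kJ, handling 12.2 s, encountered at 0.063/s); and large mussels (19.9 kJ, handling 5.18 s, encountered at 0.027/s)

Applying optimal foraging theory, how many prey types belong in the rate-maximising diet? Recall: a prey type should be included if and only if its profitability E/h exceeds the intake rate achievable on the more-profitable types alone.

3

E/h in descending order: large mussels 3.84, small mussels 1.93, cockles 1.63, winkles 0.556 kJ/s. The optimal diet is the largest prefix of this list for which every included type satisfies E_i/h_i > R on the types above it.
Rate on top 1: 0.4714. small mussels: 1.93 > 0.4714 → include.
Rate on top 2: 0.9752. cockles: 1.63 > 0.9752 → include.
Rate on top 3: 1.025. winkles: 0.556 < 1.025 → exclude; stop.
Optimal diet: large mussels, small mussels, cockles — 3 of 4 types.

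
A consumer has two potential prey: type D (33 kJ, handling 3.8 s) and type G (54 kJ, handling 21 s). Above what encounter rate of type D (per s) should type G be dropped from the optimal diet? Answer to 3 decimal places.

The zero-one rule: include type G iff E₂/h₂ > λE₁/(1+λh₁). Equality gives the switch point.
λE₁h₂ = E₂ + λE₂h₁ ⇒ λ = E₂/(E₁h₂ − E₂h₁) = 54/(693 − 205.2) = 0.1107 per s.

0.111 per s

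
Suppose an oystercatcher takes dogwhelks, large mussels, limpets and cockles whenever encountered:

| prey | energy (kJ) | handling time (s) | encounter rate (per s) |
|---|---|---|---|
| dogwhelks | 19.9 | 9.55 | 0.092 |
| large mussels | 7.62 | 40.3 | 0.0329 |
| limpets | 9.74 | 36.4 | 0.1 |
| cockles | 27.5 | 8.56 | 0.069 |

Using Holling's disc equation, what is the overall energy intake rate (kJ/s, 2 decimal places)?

R = (0.092×19.9 + 0.0329×7.62 + 0.1×9.74 + 0.069×27.5) / (1 + 0.092×9.55 + 0.0329×40.3 + 0.1×36.4 + 0.069×8.56) = 4.953/7.435 = 0.6662 kJ/s.

0.67 kJ/s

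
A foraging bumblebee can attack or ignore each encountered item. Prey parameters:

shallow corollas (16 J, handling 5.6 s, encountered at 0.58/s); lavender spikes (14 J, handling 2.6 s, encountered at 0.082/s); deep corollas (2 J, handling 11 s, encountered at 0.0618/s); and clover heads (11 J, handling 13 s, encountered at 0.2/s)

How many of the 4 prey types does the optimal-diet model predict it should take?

2

E/h in descending order: lavender spikes 5.38, shallow corollas 2.86, clover heads 0.846, deep corollas 0.182 J/s. The optimal diet is the largest prefix of this list for which every included type satisfies E_i/h_i > R on the types above it.
Rate on top 1: 0.9463. shallow corollas: 2.86 > 0.9463 → include.
Rate on top 2: 2.337. clover heads: 0.846 < 2.337 → exclude; stop.
Optimal diet: lavender spikes, shallow corollas — 2 of 4 types.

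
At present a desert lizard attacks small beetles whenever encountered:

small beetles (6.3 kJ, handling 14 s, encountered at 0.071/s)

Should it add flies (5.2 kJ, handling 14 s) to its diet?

Yes

Current rate: (0.071×6.3)/(1 + 0.071×14) = 0.2243 kJ/s.
flies: E/h = 5.2/14 = 0.3714 kJ/s.
0.3714 > 0.2243, so adding flies raises the average — include it.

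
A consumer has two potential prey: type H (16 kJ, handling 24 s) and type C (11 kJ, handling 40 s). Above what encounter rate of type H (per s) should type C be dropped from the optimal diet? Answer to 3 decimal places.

The zero-one rule: include type C iff E₂/h₂ > λE₁/(1+λh₁). Equality gives the switch point.
λE₁h₂ = E₂ + λE₂h₁ ⇒ λ = E₂/(E₁h₂ − E₂h₁) = 11/(640 − 264) = 0.02926 per s.

0.029 per s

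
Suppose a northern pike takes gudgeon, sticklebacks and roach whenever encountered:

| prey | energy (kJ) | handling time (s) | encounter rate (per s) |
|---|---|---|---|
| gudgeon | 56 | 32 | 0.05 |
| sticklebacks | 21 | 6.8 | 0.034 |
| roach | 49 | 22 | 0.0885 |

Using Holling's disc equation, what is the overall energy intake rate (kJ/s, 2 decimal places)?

R = (0.05×56 + 0.034×21 + 0.0885×49) / (1 + 0.05×32 + 0.034×6.8 + 0.0885×22) = 7.851/4.778 = 1.643 kJ/s.

1.64 kJ/s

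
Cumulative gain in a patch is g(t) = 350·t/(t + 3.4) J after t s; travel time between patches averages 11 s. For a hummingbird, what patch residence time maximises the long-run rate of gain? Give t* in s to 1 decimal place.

6.1 s

By the marginal value theorem, leave when the instantaneous gain rate g'(t) equals the habitat-wide average g(t)/(T + t).
g'(t) = 350·3.4/(t + 3.4)². Setting 350·3.4/(t+3.4)² = 350t/[(t+3.4)(11+t)] gives 3.4(11+t) = t(t+3.4), so t² = 3.4×11 = 37.4.
t* = √37.4 = 6.116 s.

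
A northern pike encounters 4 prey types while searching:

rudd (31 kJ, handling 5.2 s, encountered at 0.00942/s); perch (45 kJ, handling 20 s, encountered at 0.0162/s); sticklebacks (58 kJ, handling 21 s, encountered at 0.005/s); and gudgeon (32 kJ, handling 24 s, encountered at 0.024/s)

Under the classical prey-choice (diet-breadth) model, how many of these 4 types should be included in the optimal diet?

4

Profitabilities (E/h, kJ/s): rudd 5.96, sticklebacks 2.76, perch 2.25, gudgeon 1.33. Add prey in this order while the next type's profitability exceeds the intake rate on those already taken.
Rate on top 1: 0.2784. sticklebacks: 2.76 > 0.2784 → include.
Rate on top 2: 0.5044. perch: 2.25 > 0.5044 → include.
Rate on top 3: 0.887. gudgeon: 1.33 > 0.887 → include.
Optimal diet: rudd, sticklebacks, perch, gudgeon — 4 of 4 types.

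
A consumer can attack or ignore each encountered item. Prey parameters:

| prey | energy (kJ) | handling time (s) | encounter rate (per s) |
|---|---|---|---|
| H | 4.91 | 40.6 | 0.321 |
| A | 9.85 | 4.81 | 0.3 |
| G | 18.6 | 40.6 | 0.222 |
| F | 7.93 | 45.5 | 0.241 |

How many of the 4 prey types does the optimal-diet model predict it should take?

Profitabilities (E/h, kJ/s): A 2.05, G 0.458, F 0.174, H 0.121. Add prey in this order while the next type's profitability exceeds the intake rate on those already taken.
Rate on top 1: 1.21. G: 0.458 < 1.21 → exclude; stop.
Optimal diet: A — 1 of 4 types.

1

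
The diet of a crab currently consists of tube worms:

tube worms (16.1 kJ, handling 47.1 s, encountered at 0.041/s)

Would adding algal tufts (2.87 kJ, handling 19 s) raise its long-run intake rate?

On tube worms alone, R = ΣλE/(1+Σλh) = 0.6601/2.931 = 0.2252 kJ/s.
algal tufts: E/h = 2.87/19 = 0.1511 kJ/s.
Since 0.1511 < R, time spent handling algal tufts is better spent searching.

No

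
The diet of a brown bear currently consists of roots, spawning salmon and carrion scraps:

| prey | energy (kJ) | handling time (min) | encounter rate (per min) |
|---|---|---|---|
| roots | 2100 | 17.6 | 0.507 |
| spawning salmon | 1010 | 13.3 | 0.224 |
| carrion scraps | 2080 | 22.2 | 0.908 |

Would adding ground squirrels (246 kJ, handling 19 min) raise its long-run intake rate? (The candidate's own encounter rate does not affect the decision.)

Intake rate on the current diet: R = (0.507×2100 + 0.224×1010 + 0.908×2080) / (1 + 0.507×17.6 + 0.224×13.3 + 0.908×22.2) = 3180/33.06 = 96.18 kJ/min.
ground squirrels: E/h = 246/19 = 12.95 kJ/min.
12.95 < 96.18, so adding ground squirrels would lower the average — exclude it.

No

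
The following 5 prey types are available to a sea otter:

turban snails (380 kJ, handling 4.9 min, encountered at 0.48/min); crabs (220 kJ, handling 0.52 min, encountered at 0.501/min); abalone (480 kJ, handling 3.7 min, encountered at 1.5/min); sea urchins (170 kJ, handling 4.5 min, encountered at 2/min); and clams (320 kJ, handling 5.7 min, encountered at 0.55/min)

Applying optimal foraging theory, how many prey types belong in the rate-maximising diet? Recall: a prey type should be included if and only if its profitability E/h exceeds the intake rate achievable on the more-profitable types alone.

Profitabilities (E/h, kJ/min): crabs 423, abalone 130, turban snails 77.6, clams 56.1, sea urchins 37.8. Add prey in this order while the next type's profitability exceeds the intake rate on those already taken.
Rate on top 1: 87.44. abalone: 130 > 87.44 → include.
Rate on top 2: 121.9. turban snails: 77.6 < 121.9 → exclude; stop.
Optimal diet: crabs, abalone — 2 of 5 types.

2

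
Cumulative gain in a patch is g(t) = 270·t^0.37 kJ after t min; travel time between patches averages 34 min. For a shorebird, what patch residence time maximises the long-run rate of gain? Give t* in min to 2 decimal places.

19.97 min

By the marginal value theorem, leave when the instantaneous gain rate g'(t) equals the habitat-wide average g(t)/(T + t).
g'(t) = 0.37·270·t^-0.63. Setting 0.37·270·t^-0.63 = 270·t^0.37/(34+t) gives 0.37(34+t) = t, so 0.63·t = 0.37×34.
t* = 0.37×34/0.63 = 19.97 min.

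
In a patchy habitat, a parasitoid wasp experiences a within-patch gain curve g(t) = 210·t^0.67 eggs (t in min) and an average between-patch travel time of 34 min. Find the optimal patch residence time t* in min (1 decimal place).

69.0 min

Optimal t* satisfies g'(t*) = g(t*)/(T + t*).
g'(t) = 0.67·210·t^-0.33. Setting 0.67·210·t^-0.33 = 210·t^0.67/(34+t) gives 0.67(34+t) = t, so 0.33·t = 0.67×34.
t* = 0.67×34/0.33 = 69.03 min.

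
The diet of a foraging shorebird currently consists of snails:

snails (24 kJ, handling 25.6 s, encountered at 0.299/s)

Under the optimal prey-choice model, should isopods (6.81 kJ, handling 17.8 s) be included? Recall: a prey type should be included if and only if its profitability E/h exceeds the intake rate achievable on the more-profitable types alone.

No

Current rate: (0.299×24)/(1 + 0.299×25.6) = 0.8292 kJ/s.
Profitability of isopods: 6.81/17.8 = 0.3826 kJ/s.
0.3826 < 0.8292, so adding isopods would lower the average — exclude it.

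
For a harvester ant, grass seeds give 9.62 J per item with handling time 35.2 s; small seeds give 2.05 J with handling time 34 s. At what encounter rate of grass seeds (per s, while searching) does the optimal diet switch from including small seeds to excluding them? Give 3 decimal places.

At the threshold, the rate on grass seeds alone equals the profitability of small seeds: λ·9.62/(1 + λ·35.2) = 2.05/34 = 0.06029.
Rearranging, λ(9.62 − 0.06029×35.2) = 0.06029, so λ = 0.06029/7.498 = 0.008042 per s.

0.008 per s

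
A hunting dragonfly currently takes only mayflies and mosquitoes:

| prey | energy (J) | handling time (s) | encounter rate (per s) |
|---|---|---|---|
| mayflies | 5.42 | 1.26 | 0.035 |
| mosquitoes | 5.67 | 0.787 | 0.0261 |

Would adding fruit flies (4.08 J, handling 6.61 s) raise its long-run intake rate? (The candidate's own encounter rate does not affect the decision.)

Yes

On mayflies and mosquitoes alone, R = ΣλE/(1+Σλh) = 0.3377/1.065 = 0.3172 J/s.
Profitability of fruit flies: 4.08/6.61 = 0.6172 J/s.
0.6172 > 0.3172, so adding fruit flies raises the average — include it.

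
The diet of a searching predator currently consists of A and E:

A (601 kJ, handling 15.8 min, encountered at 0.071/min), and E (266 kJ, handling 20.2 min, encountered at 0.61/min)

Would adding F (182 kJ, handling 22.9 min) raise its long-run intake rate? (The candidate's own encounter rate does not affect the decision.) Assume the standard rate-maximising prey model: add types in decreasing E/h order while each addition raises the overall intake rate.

No

Current rate: (0.071×601 + 0.61×266)/(1 + 0.071×15.8 + 0.61×20.2) = 14.19 kJ/min.
F: E/h = 182/22.9 = 7.948 kJ/min.
7.948 < 14.19, so adding F would lower the average — exclude it.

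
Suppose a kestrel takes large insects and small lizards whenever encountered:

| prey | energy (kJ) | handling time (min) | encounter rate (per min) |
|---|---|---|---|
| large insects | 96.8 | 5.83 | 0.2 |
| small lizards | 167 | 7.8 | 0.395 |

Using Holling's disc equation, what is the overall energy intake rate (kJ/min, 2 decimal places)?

16.26 kJ/min

R = Σλ_iE_i / (1 + Σλ_ih_i)
Numerator: 0.2×96.8 + 0.395×167 = 85.33
Denominator: 1 + 0.2×5.83 + 0.395×7.8 = 5.247
R = 85.33/5.247 = 16.26 kJ/min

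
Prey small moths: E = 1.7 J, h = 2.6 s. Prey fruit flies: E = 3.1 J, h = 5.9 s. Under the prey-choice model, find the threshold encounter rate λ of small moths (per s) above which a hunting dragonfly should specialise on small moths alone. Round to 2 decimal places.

The zero-one rule: include fruit flies iff E₂/h₂ > λE₁/(1+λh₁). Equality gives the switch point.
λE₁h₂ = E₂ + λE₂h₁ ⇒ λ = E₂/(E₁h₂ − E₂h₁) = 3.1/(10.03 − 8.06) = 1.574 per s.

1.57 per s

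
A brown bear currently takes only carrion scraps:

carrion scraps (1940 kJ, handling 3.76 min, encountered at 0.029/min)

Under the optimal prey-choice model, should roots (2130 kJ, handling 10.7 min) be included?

On carrion scraps alone, R = ΣλE/(1+Σλh) = 56.26/1.109 = 50.73 kJ/min.
roots: E/h = 2130/10.7 = 199.1 kJ/min.
Since 199.1 > R, including roots increases the long-run rate.

Yes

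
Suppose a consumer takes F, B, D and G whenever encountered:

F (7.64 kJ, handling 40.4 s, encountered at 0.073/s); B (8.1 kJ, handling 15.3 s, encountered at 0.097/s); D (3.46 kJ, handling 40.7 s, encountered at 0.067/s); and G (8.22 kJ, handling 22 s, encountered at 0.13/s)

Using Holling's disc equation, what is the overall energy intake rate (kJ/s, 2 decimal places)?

0.24 kJ/s

Energy encountered per unit search time: 0.073×7.64 + 0.097×8.1 + 0.067×3.46 + 0.13×8.22 = 2.644 kJ/s.
Handling time per unit search time: 0.073×40.4 + 0.097×15.3 + 0.067×40.7 + 0.13×22 = 10.02.
Rate = 2.644/(1 + 10.02) = 0.2399 kJ/s.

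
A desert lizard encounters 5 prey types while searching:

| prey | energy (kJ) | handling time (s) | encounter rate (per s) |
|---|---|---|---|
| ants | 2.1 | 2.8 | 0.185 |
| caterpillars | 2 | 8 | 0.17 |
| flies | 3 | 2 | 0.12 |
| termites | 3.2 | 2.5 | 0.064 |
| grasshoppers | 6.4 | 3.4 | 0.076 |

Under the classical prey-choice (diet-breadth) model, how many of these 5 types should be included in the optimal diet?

4

Rank by E/h (kJ/s): grasshoppers 1.88, flies 1.5, termites 1.28, ants 0.75, caterpillars 0.25. Include each in turn until the next type's E/h falls below the running intake rate.
Rate on top 1: 0.3865. flies: 1.5 > 0.3865 → include.
Rate on top 2: 0.5649. termites: 1.28 > 0.5649 → include.
Rate on top 3: 0.6339. ants: 0.75 > 0.6339 → include.
Rate on top 4: 0.6615. caterpillars: 0.25 < 0.6615 → exclude; stop.
Optimal diet: grasshoppers, flies, termites, ants — 4 of 5 types.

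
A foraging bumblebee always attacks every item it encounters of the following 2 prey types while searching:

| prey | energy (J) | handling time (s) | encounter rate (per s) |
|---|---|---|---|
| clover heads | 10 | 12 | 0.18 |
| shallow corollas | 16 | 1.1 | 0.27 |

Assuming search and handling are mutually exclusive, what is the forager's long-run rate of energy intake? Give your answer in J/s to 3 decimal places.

R = Σλ_iE_i / (1 + Σλ_ih_i)
Numerator: 0.18×10 + 0.27×16 = 6.12
Denominator: 1 + 0.18×12 + 0.27×1.1 = 3.457
R = 6.12/3.457 = 1.77 J/s

1.770 J/s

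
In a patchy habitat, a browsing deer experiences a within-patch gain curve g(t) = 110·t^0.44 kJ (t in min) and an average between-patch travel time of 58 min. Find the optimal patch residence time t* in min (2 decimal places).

45.57 min

Optimal t* satisfies g'(t*) = g(t*)/(T + t*).
g'(t) = 0.44·110·t^-0.56. Setting 0.44·110·t^-0.56 = 110·t^0.44/(58+t) gives 0.44(58+t) = t, so 0.56·t = 0.44×58.
t* = 0.44×58/0.56 = 45.57 min.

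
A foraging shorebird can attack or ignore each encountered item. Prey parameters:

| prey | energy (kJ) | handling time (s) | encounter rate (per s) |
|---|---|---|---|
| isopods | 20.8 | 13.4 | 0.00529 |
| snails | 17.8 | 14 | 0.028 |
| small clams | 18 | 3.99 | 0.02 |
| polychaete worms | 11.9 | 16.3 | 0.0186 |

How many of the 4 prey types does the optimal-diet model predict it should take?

4

E/h in descending order: small clams 4.51, isopods 1.55, snails 1.27, polychaete worms 0.73 kJ/s. The optimal diet is the largest prefix of this list for which every included type satisfies E_i/h_i > R on the types above it.
Rate on top 1: 0.3334. isopods: 1.55 > 0.3334 → include.
Rate on top 2: 0.4085. snails: 1.27 > 0.4085 → include.
Rate on top 3: 0.6278. polychaete worms: 0.73 > 0.6278 → include.
Optimal diet: small clams, isopods, snails, polychaete worms — 4 of 4 types.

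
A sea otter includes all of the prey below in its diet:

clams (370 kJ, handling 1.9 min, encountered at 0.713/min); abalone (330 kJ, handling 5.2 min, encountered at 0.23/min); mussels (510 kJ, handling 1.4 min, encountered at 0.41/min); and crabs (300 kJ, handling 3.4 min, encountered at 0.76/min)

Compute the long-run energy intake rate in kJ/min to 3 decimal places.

115.791 kJ/min

Energy encountered per unit search time: 0.713×370 + 0.23×330 + 0.41×510 + 0.76×300 = 776.8 kJ/min.
Handling time per unit search time: 0.713×1.9 + 0.23×5.2 + 0.41×1.4 + 0.76×3.4 = 5.709.
Rate = 776.8/(1 + 5.709) = 115.8 kJ/min.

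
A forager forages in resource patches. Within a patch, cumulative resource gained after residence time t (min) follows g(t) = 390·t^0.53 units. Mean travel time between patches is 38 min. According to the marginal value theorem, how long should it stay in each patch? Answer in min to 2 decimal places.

42.85 min

By the marginal value theorem, leave when the instantaneous gain rate g'(t) equals the habitat-wide average g(t)/(T + t).
g'(t) = 0.53·390·t^-0.47. Setting 0.53·390·t^-0.47 = 390·t^0.53/(38+t) gives 0.53(38+t) = t, so 0.47·t = 0.53×38.
t* = 0.53×38/0.47 = 42.85 min.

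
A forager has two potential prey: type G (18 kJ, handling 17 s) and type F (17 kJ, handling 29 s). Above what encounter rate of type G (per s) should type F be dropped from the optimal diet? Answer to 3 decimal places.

0.073 per s

Drop type F once their profitability E₂/h₂ falls below the rate achievable on type G alone: E₂/h₂ = λE₁/(1 + λh₁).
Solve for λ: λE₁h₂ = E₂(1 + λh₁) → λ(E₁h₂ − E₂h₁) = E₂ → λ = E₂/(E₁h₂ − E₂h₁).
λ = 17/(18×29 − 17×17) = 17/233 = 0.07296 per s.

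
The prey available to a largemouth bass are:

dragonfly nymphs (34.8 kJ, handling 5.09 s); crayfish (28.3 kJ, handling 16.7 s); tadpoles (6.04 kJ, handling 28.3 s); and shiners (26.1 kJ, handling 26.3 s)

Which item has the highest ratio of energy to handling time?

Profitability E/h (kJ/s): dragonfly nymphs = 34.8/5.09 = 6.84, crayfish = 28.3/16.7 = 1.69, tadpoles = 6.04/28.3 = 0.213, shiners = 26.1/26.3 = 0.992.
Ranked: dragonfly nymphs > crayfish > shiners > tadpoles.

dragonfly nymphs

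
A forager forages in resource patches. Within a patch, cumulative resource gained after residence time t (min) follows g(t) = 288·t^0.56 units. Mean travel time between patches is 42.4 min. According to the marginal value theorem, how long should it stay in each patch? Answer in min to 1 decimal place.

By the marginal value theorem, leave when the instantaneous gain rate g'(t) equals the habitat-wide average g(t)/(T + t).
g'(t) = 0.56·288·t^-0.44. Setting 0.56·288·t^-0.44 = 288·t^0.56/(42.4+t) gives 0.56(42.4+t) = t, so 0.44·t = 0.56×42.4.
t* = 0.56×42.4/0.44 = 53.96 min.

54.0 min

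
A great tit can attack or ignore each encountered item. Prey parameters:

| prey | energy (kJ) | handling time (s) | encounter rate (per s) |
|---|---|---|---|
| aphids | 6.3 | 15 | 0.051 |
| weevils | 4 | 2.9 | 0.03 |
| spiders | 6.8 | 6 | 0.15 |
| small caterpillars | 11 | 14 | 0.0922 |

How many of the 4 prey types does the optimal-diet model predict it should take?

E/h in descending order: weevils 1.38, spiders 1.13, small caterpillars 0.786, aphids 0.42 kJ/s. The optimal diet is the largest prefix of this list for which every included type satisfies E_i/h_i > R on the types above it.
Rate on top 1: 0.1104. spiders: 1.13 > 0.1104 → include.
Rate on top 2: 0.5737. small caterpillars: 0.786 > 0.5737 → include.
Rate on top 3: 0.6572. aphids: 0.42 < 0.6572 → exclude; stop.
Optimal diet: weevils, spiders, small caterpillars — 3 of 4 types.

3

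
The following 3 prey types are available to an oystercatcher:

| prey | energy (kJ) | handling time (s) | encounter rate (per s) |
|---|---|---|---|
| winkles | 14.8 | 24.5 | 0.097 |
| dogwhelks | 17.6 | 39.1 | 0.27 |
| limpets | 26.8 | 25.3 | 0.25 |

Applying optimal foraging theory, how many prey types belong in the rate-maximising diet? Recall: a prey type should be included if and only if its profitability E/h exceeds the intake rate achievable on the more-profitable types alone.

Profitabilities (E/h, kJ/s): limpets 1.06, winkles 0.604, dogwhelks 0.45. Add prey in this order while the next type's profitability exceeds the intake rate on those already taken.
Rate on top 1: 0.9147. winkles: 0.604 < 0.9147 → exclude; stop.
Optimal diet: limpets — 1 of 3 types.

1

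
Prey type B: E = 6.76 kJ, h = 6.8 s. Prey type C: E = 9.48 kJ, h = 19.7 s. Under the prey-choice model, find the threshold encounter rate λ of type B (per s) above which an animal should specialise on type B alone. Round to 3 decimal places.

Drop type C once their profitability E₂/h₂ falls below the rate achievable on type B alone: E₂/h₂ = λE₁/(1 + λh₁).
Solve for λ: λE₁h₂ = E₂(1 + λh₁) → λ(E₁h₂ − E₂h₁) = E₂ → λ = E₂/(E₁h₂ − E₂h₁).
λ = 9.48/(6.76×19.7 − 9.48×6.8) = 9.48/68.71 = 0.138 per s.

0.138 per s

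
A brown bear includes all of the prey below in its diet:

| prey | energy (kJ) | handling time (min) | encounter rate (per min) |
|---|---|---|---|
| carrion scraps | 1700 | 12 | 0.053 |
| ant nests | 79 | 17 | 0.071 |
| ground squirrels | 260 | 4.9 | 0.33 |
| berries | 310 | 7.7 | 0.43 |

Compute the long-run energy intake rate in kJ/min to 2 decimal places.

40.51 kJ/min

R = (0.053×1700 + 0.071×79 + 0.33×260 + 0.43×310) / (1 + 0.053×12 + 0.071×17 + 0.33×4.9 + 0.43×7.7) = 314.8/7.771 = 40.51 kJ/min.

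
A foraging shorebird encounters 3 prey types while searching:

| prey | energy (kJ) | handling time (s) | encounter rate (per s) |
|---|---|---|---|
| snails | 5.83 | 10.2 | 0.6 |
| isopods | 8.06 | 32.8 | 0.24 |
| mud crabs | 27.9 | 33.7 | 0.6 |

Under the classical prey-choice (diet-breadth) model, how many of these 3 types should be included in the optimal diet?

1

Profitabilities (E/h, kJ/s): mud crabs 0.828, snails 0.572, isopods 0.246. Add prey in this order while the next type's profitability exceeds the intake rate on those already taken.
Rate on top 1: 0.7889. snails: 0.572 < 0.7889 → exclude; stop.
Optimal diet: mud crabs — 1 of 3 types.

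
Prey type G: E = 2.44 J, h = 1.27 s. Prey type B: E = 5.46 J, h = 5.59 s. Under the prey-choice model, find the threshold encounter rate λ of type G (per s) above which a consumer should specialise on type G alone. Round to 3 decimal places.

Drop type B once their profitability E₂/h₂ falls below the rate achievable on type G alone: E₂/h₂ = λE₁/(1 + λh₁).
Solve for λ: λE₁h₂ = E₂(1 + λh₁) → λ(E₁h₂ − E₂h₁) = E₂ → λ = E₂/(E₁h₂ − E₂h₁).
λ = 5.46/(2.44×5.59 − 5.46×1.27) = 5.46/6.705 = 0.8143 per s.

0.814 per s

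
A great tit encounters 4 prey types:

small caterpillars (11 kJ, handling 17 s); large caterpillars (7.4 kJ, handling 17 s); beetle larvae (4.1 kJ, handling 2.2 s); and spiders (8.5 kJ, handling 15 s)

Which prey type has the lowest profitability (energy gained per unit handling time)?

large caterpillars

Profitability E/h (kJ/s): small caterpillars = 11/17 = 0.647, large caterpillars = 7.4/17 = 0.435, beetle larvae = 4.1/2.2 = 1.86, spiders = 8.5/15 = 0.567.
Ranked: beetle larvae > small caterpillars > spiders > large caterpillars.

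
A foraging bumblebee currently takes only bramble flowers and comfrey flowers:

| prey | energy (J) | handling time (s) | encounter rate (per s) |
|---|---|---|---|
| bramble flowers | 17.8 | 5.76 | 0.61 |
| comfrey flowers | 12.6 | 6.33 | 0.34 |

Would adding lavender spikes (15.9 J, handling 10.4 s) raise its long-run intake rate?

Intake rate on the current diet: R = (0.61×17.8 + 0.34×12.6) / (1 + 0.61×5.76 + 0.34×6.33) = 15.14/6.666 = 2.272 J/s.
Profitability of lavender spikes: 15.9/10.4 = 1.529 J/s.
Since 1.529 < R, time spent handling lavender spikes is better spent searching.

No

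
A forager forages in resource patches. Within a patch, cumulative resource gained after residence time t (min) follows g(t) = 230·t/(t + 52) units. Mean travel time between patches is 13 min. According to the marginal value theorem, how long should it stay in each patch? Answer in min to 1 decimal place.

26.0 min

Optimal t* satisfies g'(t*) = g(t*)/(T + t*).
g'(t) = 230·52/(t + 52)². Setting 230·52/(t+52)² = 230t/[(t+52)(13+t)] gives 52(13+t) = t(t+52), so t² = 52×13 = 676.
t* = √676 = 26 min.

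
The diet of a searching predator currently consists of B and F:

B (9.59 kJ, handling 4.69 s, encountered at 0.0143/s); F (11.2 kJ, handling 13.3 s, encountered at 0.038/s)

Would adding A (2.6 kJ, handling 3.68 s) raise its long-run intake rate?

Yes

Intake rate on the current diet: R = (0.0143×9.59 + 0.038×11.2) / (1 + 0.0143×4.69 + 0.038×13.3) = 0.5627/1.572 = 0.3579 kJ/s.
Profitability of A: 2.6/3.68 = 0.7065 kJ/s.
0.7065 > 0.3579, so adding A raises the average — include it.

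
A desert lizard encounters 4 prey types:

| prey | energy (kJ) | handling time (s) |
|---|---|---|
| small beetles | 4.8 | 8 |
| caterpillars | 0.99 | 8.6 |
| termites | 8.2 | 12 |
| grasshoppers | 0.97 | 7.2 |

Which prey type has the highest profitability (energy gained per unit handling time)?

Profitability E/h (kJ/s): small beetles = 4.8/8 = 0.6, caterpillars = 0.99/8.6 = 0.115, termites = 8.2/12 = 0.683, grasshoppers = 0.97/7.2 = 0.135.
Ranked: termites > small beetles > grasshoppers > caterpillars.

termites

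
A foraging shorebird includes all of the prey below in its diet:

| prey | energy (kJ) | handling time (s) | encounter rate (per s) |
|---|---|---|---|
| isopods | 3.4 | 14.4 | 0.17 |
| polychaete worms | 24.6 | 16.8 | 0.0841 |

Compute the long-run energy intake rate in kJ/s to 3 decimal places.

0.545 kJ/s

R = (0.17×3.4 + 0.0841×24.6) / (1 + 0.17×14.4 + 0.0841×16.8) = 2.647/4.861 = 0.5445 kJ/s.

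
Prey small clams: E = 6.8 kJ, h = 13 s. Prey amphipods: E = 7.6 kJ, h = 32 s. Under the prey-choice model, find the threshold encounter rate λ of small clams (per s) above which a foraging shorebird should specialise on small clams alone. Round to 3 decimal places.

0.064 per s

The zero-one rule: include amphipods iff E₂/h₂ > λE₁/(1+λh₁). Equality gives the switch point.
λE₁h₂ = E₂ + λE₂h₁ ⇒ λ = E₂/(E₁h₂ − E₂h₁) = 7.6/(217.6 − 98.8) = 0.06397 per s.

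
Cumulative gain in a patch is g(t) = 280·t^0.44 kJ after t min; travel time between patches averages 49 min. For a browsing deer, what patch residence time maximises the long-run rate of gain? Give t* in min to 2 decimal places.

By the marginal value theorem, leave when the instantaneous gain rate g'(t) equals the habitat-wide average g(t)/(T + t).
g'(t) = 0.44·280·t^-0.56. Setting 0.44·280·t^-0.56 = 280·t^0.44/(49+t) gives 0.44(49+t) = t, so 0.56·t = 0.44×49.
t* = 0.44×49/0.56 = 38.5 min.

38.50 min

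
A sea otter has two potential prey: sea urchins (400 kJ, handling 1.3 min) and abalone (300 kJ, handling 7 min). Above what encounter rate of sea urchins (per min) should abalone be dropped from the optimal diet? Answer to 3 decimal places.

0.124 per min

Drop abalone once their profitability E₂/h₂ falls below the rate achievable on sea urchins alone: E₂/h₂ = λE₁/(1 + λh₁).
Solve for λ: λE₁h₂ = E₂(1 + λh₁) → λ(E₁h₂ − E₂h₁) = E₂ → λ = E₂/(E₁h₂ − E₂h₁).
λ = 300/(400×7 − 300×1.3) = 300/2410 = 0.1245 per min.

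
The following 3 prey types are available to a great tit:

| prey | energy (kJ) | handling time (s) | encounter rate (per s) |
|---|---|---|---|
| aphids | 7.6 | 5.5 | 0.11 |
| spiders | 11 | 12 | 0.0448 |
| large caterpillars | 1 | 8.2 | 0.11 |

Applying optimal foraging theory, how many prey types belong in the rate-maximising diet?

E/h in descending order: aphids 1.38, spiders 0.917, large caterpillars 0.122 kJ/s. The optimal diet is the largest prefix of this list for which every included type satisfies E_i/h_i > R on the types above it.
Rate on top 1: 0.5209. spiders: 0.917 > 0.5209 → include.
Rate on top 2: 0.6202. large caterpillars: 0.122 < 0.6202 → exclude; stop.
Optimal diet: aphids, spiders — 2 of 3 types.

2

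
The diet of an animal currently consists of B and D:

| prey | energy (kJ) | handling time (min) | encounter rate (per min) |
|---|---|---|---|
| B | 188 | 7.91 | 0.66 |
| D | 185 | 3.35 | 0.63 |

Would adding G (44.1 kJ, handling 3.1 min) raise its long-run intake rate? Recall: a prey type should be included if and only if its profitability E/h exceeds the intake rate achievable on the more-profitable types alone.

No

On B and D alone, R = ΣλE/(1+Σλh) = 240.6/8.331 = 28.88 kJ/min.
Profitability of G: 44.1/3.1 = 14.23 kJ/min.
Since 14.23 < R, time spent handling G is better spent searching.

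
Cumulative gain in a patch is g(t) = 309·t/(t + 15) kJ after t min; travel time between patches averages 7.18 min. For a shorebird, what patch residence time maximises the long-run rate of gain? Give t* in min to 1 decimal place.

10.4 min

Maximise g(t)/(T+t): set derivative to zero → g'(t)(T+t) = g(t).
g'(t) = 309·15/(t + 15)². Setting 309·15/(t+15)² = 309t/[(t+15)(7.18+t)] gives 15(7.18+t) = t(t+15), so t² = 15×7.18 = 107.7.
t* = √107.7 = 10.38 min.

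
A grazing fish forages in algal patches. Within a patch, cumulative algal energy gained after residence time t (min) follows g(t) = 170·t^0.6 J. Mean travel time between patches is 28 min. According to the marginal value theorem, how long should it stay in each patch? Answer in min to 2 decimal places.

Maximise g(t)/(T+t): set derivative to zero → g'(t)(T+t) = g(t).
g'(t) = 0.6·170·t^-0.4. Setting 0.6·170·t^-0.4 = 170·t^0.6/(28+t) gives 0.6(28+t) = t, so 0.40·t = 0.6×28.
t* = 0.6×28/0.40 = 42 min.

42.00 min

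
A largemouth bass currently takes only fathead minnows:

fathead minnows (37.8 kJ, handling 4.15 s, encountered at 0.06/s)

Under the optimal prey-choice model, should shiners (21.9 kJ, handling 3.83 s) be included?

Yes

Current rate: (0.06×37.8)/(1 + 0.06×4.15) = 1.816 kJ/s.
shiners: E/h = 21.9/3.83 = 5.718 kJ/s.
Since 5.718 > R, including shiners increases the long-run rate.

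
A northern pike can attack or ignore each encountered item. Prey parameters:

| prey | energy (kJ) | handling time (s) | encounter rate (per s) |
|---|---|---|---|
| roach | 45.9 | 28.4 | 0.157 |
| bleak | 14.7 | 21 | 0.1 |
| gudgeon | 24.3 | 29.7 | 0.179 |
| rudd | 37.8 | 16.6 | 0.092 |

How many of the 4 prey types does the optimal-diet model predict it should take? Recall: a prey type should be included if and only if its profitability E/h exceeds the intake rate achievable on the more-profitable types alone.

Profitabilities (E/h, kJ/s): rudd 2.28, roach 1.62, gudgeon 0.818, bleak 0.7. Add prey in this order while the next type's profitability exceeds the intake rate on those already taken.
Rate on top 1: 1.376. roach: 1.62 > 1.376 → include.
Rate on top 2: 1.529. gudgeon: 0.818 < 1.529 → exclude; stop.
Optimal diet: rudd, roach — 2 of 4 types.

2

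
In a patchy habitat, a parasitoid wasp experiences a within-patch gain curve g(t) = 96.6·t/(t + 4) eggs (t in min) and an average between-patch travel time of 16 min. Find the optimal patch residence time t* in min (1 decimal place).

8.0 min

By the marginal value theorem, leave when the instantaneous gain rate g'(t) equals the habitat-wide average g(t)/(T + t).
g'(t) = 96.6·4/(t + 4)². Setting 96.6·4/(t+4)² = 96.6t/[(t+4)(16+t)] gives 4(16+t) = t(t+4), so t² = 4×16 = 64.
t* = √64 = 8 min.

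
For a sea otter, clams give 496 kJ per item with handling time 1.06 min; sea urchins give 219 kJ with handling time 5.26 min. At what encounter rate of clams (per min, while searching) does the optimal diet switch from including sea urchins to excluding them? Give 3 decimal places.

0.092 per min

Drop sea urchins once their profitability E₂/h₂ falls below the rate achievable on clams alone: E₂/h₂ = λE₁/(1 + λh₁).
Solve for λ: λE₁h₂ = E₂(1 + λh₁) → λ(E₁h₂ − E₂h₁) = E₂ → λ = E₂/(E₁h₂ − E₂h₁).
λ = 219/(496×5.26 − 219×1.06) = 219/2377 = 0.09214 per min.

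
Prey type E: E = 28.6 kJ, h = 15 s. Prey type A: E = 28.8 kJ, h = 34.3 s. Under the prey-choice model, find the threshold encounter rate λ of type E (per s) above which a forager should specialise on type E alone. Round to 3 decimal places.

0.052 per s

Drop type A once their profitability E₂/h₂ falls below the rate achievable on type E alone: E₂/h₂ = λE₁/(1 + λh₁).
Solve for λ: λE₁h₂ = E₂(1 + λh₁) → λ(E₁h₂ − E₂h₁) = E₂ → λ = E₂/(E₁h₂ − E₂h₁).
λ = 28.8/(28.6×34.3 − 28.8×15) = 28.8/549 = 0.05246 per s.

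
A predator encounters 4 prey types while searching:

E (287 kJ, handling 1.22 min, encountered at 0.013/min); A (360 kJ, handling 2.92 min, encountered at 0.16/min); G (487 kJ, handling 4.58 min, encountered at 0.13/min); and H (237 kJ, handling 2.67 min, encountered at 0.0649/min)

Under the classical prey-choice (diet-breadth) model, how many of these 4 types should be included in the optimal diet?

4

Profitabilities (E/h, kJ/min): E 235, A 123, G 106, H 88.8. Add prey in this order while the next type's profitability exceeds the intake rate on those already taken.
Rate on top 1: 3.673. A: 123 > 3.673 → include.
Rate on top 2: 41.35. G: 106 > 41.35 → include.
Rate on top 3: 59.97. H: 88.8 > 59.97 → include.
Optimal diet: E, A, G, H — 4 of 4 types.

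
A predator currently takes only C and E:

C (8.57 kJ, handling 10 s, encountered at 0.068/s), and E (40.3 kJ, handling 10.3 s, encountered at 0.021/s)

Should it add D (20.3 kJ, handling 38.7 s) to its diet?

No

On C and E alone, R = ΣλE/(1+Σλh) = 1.429/1.896 = 0.7536 kJ/s.
Profitability of D: 20.3/38.7 = 0.5245 kJ/s.
Since 0.5245 < R, time spent handling D is better spent searching.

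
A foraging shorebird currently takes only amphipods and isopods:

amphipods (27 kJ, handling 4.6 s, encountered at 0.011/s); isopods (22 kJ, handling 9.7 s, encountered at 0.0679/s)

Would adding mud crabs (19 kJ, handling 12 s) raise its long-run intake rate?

Yes

On amphipods and isopods alone, R = ΣλE/(1+Σλh) = 1.791/1.709 = 1.048 kJ/s.
Profitability of mud crabs: 19/12 = 1.583 kJ/s.
Since 1.583 > R, including mud crabs increases the long-run rate.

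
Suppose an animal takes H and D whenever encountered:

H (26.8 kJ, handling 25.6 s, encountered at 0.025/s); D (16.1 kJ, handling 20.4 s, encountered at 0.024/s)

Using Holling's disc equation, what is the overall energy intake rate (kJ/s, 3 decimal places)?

0.496 kJ/s

Energy encountered per unit search time: 0.025×26.8 + 0.024×16.1 = 1.056 kJ/s.
Handling time per unit search time: 0.025×25.6 + 0.024×20.4 = 1.13.
Rate = 1.056/(1 + 1.13) = 0.4961 kJ/s.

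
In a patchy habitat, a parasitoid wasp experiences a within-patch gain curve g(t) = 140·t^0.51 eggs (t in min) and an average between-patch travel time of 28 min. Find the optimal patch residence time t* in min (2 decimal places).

By the marginal value theorem, leave when the instantaneous gain rate g'(t) equals the habitat-wide average g(t)/(T + t).
g'(t) = 0.51·140·t^-0.49. Setting 0.51·140·t^-0.49 = 140·t^0.51/(28+t) gives 0.51(28+t) = t, so 0.49·t = 0.51×28.
t* = 0.51×28/0.49 = 29.14 min.

29.14 min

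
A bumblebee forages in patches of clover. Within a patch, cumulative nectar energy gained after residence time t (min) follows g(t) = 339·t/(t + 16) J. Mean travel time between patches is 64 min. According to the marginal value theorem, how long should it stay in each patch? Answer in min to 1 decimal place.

Maximise g(t)/(T+t): set derivative to zero → g'(t)(T+t) = g(t).
g'(t) = 339·16/(t + 16)². Setting 339·16/(t+16)² = 339t/[(t+16)(64+t)] gives 16(64+t) = t(t+16), so t² = 16×64 = 1024.
t* = √1024 = 32 min.

32.0 min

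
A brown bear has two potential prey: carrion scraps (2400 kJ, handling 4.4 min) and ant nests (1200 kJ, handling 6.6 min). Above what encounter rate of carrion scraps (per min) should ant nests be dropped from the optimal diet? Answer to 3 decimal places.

0.114 per min

The zero-one rule: include ant nests iff E₂/h₂ > λE₁/(1+λh₁). Equality gives the switch point.
λE₁h₂ = E₂ + λE₂h₁ ⇒ λ = E₂/(E₁h₂ − E₂h₁) = 1200/(1.584e+04 − 5280) = 0.1136 per min.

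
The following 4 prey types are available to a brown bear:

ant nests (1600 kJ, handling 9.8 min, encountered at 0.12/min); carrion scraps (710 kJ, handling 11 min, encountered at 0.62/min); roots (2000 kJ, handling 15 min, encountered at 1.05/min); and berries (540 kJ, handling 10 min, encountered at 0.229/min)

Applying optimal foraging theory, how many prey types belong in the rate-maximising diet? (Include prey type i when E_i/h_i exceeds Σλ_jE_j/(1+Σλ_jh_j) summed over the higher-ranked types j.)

Profitabilities (E/h, kJ/min): ant nests 163, roots 133, carrion scraps 64.5, berries 54. Add prey in this order while the next type's profitability exceeds the intake rate on those already taken.
Rate on top 1: 88.24. roots: 133 > 88.24 → include.
Rate on top 2: 127.9. carrion scraps: 64.5 < 127.9 → exclude; stop.
Optimal diet: ant nests, roots — 2 of 4 types.

2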